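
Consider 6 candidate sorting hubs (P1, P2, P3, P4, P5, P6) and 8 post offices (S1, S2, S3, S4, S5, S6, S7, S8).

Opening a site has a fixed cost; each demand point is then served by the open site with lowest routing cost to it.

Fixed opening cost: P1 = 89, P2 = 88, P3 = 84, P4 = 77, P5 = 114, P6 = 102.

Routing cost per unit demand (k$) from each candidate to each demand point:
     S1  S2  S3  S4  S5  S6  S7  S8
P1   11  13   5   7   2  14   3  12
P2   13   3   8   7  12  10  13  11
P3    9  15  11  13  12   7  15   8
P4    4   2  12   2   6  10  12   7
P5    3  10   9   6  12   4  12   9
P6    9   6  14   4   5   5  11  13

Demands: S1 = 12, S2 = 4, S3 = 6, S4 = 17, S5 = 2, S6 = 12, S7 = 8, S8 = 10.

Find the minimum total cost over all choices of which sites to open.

504

Open {P1, P4}: assign each demand point to its cheapest open site.
  S1→P4 12×4=48, S2→P4 4×2=8, S3→P1 6×5=30, S4→P4 17×2=34, S5→P1 2×2=4, S6→P4 12×10=120, S7→P1 8×3=24, S8→P4 10×7=70
  routing cost 338, fixed 166 → total 504.
Compare {P1, P4, P5}: routing cost 254 + fixed 280 = 534.
Compare {P4}: routing cost 460 + fixed 77 = 537.
Compare {P1, P4, P6}: routing cost 278 + fixed 268 = 546.
All other subsets cost ≥ 534. Minimum total cost: 504.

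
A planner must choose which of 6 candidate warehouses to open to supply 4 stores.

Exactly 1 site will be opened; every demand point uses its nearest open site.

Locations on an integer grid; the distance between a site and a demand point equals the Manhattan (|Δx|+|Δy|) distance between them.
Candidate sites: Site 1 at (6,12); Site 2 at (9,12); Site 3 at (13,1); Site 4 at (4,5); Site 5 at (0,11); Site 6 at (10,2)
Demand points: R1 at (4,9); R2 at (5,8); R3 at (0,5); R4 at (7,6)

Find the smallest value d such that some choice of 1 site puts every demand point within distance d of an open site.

Open {Site 4}.
  Farthest demand point is R1 at distance 4 (to Site 4); all others are ≤ 4.
With {Site 5} the worst case is 12.
With {Site 1} the worst case is 13.
No size-1 selection achieves below 4.

4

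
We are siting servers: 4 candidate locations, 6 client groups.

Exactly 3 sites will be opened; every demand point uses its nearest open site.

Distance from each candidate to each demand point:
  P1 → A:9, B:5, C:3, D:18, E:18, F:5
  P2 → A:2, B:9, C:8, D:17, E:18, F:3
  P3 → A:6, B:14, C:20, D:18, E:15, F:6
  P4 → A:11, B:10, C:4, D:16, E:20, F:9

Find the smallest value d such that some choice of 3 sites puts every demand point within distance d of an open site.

Open {P1, P3, P4}.
  Farthest demand point is D at distance 16 (to P4); all others are ≤ 16.
With {P2, P3, P4} the worst case is 16.
With {P1, P2, P3} the worst case is 17.
No size-3 selection achieves below 16.

16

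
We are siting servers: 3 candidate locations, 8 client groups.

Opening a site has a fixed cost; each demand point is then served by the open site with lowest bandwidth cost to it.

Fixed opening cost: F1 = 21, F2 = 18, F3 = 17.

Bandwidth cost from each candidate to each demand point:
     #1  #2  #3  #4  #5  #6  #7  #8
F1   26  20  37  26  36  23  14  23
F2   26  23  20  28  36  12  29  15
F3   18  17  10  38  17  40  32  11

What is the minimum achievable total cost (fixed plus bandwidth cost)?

Open {F1, F3}: assign each demand point to its cheapest open site.
  #1→F3 18, #2→F3 17, #3→F3 10, #4→F1 26, #5→F3 17, #6→F1 23, #7→F1 14, #8→F3 11
  bandwidth cost 136, fixed 38 → total 174.
Compare {F2, F3}: bandwidth cost 142 + fixed 35 = 177.
Compare {F1, F2, F3}: bandwidth cost 125 + fixed 56 = 181.
Compare {F3}: bandwidth cost 183 + fixed 17 = 200.
All other subsets cost ≥ 177. Minimum total cost: 174.

174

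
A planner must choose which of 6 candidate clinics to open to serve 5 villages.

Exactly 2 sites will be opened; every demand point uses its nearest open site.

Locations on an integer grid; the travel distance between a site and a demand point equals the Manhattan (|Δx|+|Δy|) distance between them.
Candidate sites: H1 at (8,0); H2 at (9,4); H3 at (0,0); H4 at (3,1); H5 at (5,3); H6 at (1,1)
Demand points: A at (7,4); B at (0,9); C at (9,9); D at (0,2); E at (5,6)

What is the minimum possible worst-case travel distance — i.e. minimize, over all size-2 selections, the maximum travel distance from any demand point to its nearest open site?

9

Open {H2, H3}.
  Farthest demand point is B at travel distance 9 (to H3); all others are ≤ 9.
With {H2, H6} the worst case is 9.
With {H1, H3} the worst case is 10.
No size-2 selection achieves below 9.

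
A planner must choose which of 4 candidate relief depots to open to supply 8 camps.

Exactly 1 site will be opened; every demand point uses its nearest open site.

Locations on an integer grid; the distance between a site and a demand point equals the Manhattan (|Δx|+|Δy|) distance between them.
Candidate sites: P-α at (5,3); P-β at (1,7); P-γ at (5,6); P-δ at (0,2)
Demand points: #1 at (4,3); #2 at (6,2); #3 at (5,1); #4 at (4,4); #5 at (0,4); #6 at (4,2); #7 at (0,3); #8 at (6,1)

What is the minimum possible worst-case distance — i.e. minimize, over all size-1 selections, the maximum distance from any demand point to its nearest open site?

Open {P-α}.
  Farthest demand point is #5 at distance 6 (to P-α); all others are ≤ 6.
With {P-δ} the worst case is 7.
With {P-γ} the worst case is 8.
No size-1 selection achieves below 6.

6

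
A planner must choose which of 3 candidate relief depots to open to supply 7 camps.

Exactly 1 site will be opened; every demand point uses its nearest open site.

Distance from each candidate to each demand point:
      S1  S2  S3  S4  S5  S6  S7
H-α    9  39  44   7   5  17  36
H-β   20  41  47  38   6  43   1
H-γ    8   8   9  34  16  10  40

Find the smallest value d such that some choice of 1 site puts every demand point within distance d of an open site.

Open {H-γ}.
  Farthest demand point is S7 at distance 40 (to H-γ); all others are ≤ 40.
With {H-α} the worst case is 44.
With {H-β} the worst case is 47.
No size-1 selection achieves below 40.

40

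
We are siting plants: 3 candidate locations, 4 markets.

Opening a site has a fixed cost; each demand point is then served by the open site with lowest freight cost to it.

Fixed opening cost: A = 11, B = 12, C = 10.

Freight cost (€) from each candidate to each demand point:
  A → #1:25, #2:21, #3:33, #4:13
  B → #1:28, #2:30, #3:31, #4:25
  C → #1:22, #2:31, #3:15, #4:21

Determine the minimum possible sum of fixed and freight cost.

Open {A, C}: assign each demand point to its cheapest open site.
  #1→C 22, #2→A 21, #3→C 15, #4→A 13
  freight cost 71, fixed 21 → total 92.
Compare {C}: freight cost 89 + fixed 10 = 99.
Compare {A}: freight cost 92 + fixed 11 = 103.
Compare {A, B, C}: freight cost 71 + fixed 33 = 104.
All other subsets cost ≥ 99. Minimum total cost: 92.

92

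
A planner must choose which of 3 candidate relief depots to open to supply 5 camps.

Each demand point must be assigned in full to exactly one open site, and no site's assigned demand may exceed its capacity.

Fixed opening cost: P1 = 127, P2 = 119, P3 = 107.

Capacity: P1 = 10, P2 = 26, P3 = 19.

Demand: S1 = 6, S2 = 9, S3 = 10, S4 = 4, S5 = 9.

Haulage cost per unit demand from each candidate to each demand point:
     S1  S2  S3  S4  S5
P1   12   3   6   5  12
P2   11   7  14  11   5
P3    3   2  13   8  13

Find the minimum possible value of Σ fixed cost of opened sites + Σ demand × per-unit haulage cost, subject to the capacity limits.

479

Open {P2, P3}; cheapest assignment that respects the capacities:
  P2 (cap 26, load 19): S3, S5 — cost 10×14 + 9×5 = 185
  P3 (cap 19, load 19): S1, S2, S4 — cost 6×3 + 9×2 + 4×8 = 68
  Shipping 253, fixed 226 → total 479.
  Any other capacity-feasible assignment to {P2, P3} ships for at least 253.
Compare {P1, P2, P3}: its best feasible assignment gives total 526.
Every other set of open sites that can feasibly serve all demand totals ≥ 526 even under its best assignment. Minimum: 479.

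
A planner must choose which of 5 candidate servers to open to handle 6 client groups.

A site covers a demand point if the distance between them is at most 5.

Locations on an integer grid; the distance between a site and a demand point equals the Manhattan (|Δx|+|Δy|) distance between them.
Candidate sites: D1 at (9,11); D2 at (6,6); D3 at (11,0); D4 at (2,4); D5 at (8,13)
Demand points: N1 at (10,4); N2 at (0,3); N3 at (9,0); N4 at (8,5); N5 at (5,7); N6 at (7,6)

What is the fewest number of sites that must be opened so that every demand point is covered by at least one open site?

Coverage sets (demand points within 5 of each site):
  D1: {}
  D2: {N4, N5, N6}
  D3: {N1, N3}
  D4: {N2}
  D5: {}
No 2 sites suffice: every size-2 union leaves at least one demand point uncovered.
But {D2, D3, D4} covers everything, so the minimum is 3.

3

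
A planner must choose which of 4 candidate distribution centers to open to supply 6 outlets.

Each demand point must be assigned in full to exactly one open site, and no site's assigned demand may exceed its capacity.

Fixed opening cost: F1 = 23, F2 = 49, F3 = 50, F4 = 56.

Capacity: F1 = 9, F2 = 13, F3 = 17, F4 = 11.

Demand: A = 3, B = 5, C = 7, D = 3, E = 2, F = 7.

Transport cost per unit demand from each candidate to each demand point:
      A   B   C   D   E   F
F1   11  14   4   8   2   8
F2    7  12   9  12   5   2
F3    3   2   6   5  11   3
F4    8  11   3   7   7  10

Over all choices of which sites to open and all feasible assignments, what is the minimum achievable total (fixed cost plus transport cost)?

Open {F1, F2, F3}; cheapest assignment that respects the capacities:
  F1 (cap 9, load 9): C, E — cost 7×4 + 2×2 = 32
  F2 (cap 13, load 7): F — cost 7×2 = 14
  F3 (cap 17, load 11): A, B, D — cost 3×3 + 5×2 + 3×5 = 34
  Shipping 80, fixed 122 → total 202.
  Any other capacity-feasible assignment to {F1, F2, F3} ships for at least 80.
Compare {F3, F4}: its best feasible assignment gives total 210.
Compare {F2, F3}: its best feasible assignment gives total 211.
Every other set of open sites that can feasibly serve all demand totals ≥ 210 even under its best assignment. Minimum: 202.

202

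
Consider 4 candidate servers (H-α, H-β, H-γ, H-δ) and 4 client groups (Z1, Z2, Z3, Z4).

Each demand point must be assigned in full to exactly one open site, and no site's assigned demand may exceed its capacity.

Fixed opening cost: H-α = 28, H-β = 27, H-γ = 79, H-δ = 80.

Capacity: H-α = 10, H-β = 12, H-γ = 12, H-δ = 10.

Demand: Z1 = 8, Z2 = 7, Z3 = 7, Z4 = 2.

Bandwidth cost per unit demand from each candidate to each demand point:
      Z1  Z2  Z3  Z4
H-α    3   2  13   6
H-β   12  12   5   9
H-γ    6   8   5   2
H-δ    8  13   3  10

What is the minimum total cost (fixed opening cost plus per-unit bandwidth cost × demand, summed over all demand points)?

Open {H-α, H-β, H-γ}; cheapest assignment that respects the capacities:
  H-α (cap 10, load 7): Z2 — cost 7×2 = 14
  H-β (cap 12, load 7): Z3 — cost 7×5 = 35
  H-γ (cap 12, load 10): Z1, Z4 — cost 8×6 + 2×2 = 52
  Shipping 101, fixed 134 → total 235.
  Any other capacity-feasible assignment to {H-α, H-β, H-γ} ships for at least 101.
Compare {H-α, H-β, H-δ}: its best feasible assignment gives total 260.
Compare {H-α, H-γ, H-δ}: its best feasible assignment gives total 274.
Every other set of open sites that can feasibly serve all demand totals ≥ 260 even under its best assignment. Minimum: 235.

235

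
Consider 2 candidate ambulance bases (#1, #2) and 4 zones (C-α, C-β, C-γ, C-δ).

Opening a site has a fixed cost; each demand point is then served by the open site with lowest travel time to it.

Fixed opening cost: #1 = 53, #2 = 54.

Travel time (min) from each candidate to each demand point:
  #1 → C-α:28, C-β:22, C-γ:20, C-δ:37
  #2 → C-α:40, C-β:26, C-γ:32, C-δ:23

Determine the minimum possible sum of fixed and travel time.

Open {#1}: assign each demand point to its cheapest open site.
  C-α→#1 28, C-β→#1 22, C-γ→#1 20, C-δ→#1 37
  travel time 107, fixed 53 → total 160.
Compare {#2}: travel time 121 + fixed 54 = 175.
Compare {#1, #2}: travel time 93 + fixed 107 = 200.

160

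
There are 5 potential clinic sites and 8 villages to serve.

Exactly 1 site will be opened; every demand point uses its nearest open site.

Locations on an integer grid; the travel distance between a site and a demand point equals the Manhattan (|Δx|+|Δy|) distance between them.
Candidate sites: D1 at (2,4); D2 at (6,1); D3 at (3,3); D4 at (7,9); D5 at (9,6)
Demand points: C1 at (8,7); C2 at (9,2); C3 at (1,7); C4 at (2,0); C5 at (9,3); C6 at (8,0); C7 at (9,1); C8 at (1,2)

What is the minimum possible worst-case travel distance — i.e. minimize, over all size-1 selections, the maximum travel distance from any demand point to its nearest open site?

Open {D3}.
  Farthest demand point is C1 at travel distance 9 (to D3); all others are ≤ 9.
With {D1} the worst case is 10.
With {D2} the worst case is 11.
No size-1 selection achieves below 9.

9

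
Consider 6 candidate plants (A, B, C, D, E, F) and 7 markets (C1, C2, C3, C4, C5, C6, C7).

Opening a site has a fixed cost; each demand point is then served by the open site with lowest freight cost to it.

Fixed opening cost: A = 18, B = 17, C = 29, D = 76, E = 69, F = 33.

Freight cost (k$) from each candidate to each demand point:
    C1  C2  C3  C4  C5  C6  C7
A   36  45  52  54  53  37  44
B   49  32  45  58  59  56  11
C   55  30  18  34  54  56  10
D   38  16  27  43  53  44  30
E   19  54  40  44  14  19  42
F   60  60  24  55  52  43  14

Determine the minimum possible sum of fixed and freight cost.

242

Open {C, E}: assign each demand point to its cheapest open site.
  C1→E 19, C2→C 30, C3→C 18, C4→C 34, C5→E 14, C6→E 19, C7→C 10
  freight cost 144, fixed 98 → total 242.
Compare {B, C, E}: freight cost 144 + fixed 115 = 259.
Compare {A, C, E}: freight cost 144 + fixed 116 = 260.
Compare {A, C}: freight cost 218 + fixed 47 = 265.
All other subsets cost ≥ 259. Minimum total cost: 242.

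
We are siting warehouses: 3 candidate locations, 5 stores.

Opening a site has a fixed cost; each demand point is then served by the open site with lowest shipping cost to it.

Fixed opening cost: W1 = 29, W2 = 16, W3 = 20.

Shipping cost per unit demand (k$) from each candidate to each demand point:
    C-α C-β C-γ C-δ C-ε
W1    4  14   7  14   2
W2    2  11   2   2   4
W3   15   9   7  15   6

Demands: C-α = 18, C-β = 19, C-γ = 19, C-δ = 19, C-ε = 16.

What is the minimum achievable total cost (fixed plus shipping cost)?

Open {W1, W2, W3}: assign each demand point to its cheapest open site.
  C-α→W2 18×2=36, C-β→W3 19×9=171, C-γ→W2 19×2=38, C-δ→W2 19×2=38, C-ε→W1 16×2=32
  shipping cost 315, fixed 65 → total 380.
Compare {W2, W3}: shipping cost 347 + fixed 36 = 383.
Compare {W1, W2}: shipping cost 353 + fixed 45 = 398.
Compare {W2}: shipping cost 385 + fixed 16 = 401.
All other subsets cost ≥ 383. Minimum total cost: 380.

380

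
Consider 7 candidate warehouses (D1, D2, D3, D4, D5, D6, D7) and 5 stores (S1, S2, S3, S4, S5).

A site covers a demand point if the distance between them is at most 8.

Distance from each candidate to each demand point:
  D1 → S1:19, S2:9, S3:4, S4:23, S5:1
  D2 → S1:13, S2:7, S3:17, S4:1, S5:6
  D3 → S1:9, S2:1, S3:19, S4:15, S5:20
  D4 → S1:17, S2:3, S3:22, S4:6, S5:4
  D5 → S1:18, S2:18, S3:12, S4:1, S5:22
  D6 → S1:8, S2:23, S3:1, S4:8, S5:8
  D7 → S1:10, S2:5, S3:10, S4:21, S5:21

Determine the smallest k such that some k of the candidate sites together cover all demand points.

2

Coverage sets (demand points within 8 of each site):
  D1: {S3, S5}
  D2: {S2, S4, S5}
  D3: {S2}
  D4: {S2, S4, S5}
  D5: {S4}
  D6: {S1, S3, S4, S5}
  D7: {S2}
No single site covers all 5 demand points.
But {D2, D6} covers everything, so the minimum is 2.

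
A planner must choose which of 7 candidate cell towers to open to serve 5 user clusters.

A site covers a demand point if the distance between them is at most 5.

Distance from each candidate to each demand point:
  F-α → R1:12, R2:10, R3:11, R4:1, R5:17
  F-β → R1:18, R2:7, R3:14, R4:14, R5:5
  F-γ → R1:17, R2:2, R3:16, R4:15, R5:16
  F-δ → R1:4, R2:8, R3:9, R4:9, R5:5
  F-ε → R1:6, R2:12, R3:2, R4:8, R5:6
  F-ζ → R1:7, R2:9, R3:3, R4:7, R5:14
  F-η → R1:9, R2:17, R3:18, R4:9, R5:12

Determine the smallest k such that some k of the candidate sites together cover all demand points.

Coverage sets (demand points within 5 of each site):
  F-α: {R4}
  F-β: {R5}
  F-γ: {R2}
  F-δ: {R1, R5}
  F-ε: {R3}
  F-ζ: {R3}
  F-η: {}
No 3 sites suffice: every size-3 union leaves at least one demand point uncovered.
But {F-α, F-γ, F-δ, F-ε} covers everything, so the minimum is 4.

4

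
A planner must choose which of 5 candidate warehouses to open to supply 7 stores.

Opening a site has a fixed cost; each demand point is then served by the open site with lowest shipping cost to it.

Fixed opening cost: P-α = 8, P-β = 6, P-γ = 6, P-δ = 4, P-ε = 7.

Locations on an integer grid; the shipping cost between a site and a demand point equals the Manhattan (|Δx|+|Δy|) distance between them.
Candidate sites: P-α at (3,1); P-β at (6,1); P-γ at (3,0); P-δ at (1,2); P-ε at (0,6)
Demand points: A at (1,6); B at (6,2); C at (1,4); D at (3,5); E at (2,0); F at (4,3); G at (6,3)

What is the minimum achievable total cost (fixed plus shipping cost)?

Open {P-β, P-δ}: assign each demand point to its cheapest open site.
  A→P-δ 4, B→P-β 1, C→P-δ 2, D→P-δ 5, E→P-δ 3, F→P-β 4, G→P-β 2
  shipping cost 21, fixed 10 → total 31.
Compare {P-δ}: shipping cost 29 + fixed 4 = 33.
Compare {P-β, P-ε}: shipping cost 20 + fixed 13 = 33.
Compare {P-β, P-δ, P-ε}: shipping cost 17 + fixed 17 = 34.
All other subsets cost ≥ 33. Minimum total cost: 31.

31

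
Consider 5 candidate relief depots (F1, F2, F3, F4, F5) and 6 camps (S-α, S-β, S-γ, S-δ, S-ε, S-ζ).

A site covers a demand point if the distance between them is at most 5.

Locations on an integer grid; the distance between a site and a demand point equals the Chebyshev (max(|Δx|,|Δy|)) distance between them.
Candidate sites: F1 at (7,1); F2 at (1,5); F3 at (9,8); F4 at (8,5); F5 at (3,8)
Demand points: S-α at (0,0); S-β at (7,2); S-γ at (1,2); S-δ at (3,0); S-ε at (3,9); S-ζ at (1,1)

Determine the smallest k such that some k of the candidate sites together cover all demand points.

2

Coverage sets (demand points within 5 of each site):
  F1: {S-β, S-δ}
  F2: {S-α, S-γ, S-δ, S-ε, S-ζ}
  F3: {}
  F4: {S-β, S-δ, S-ε}
  F5: {S-ε}
No single site covers all 6 demand points.
But {F1, F2} covers everything, so the minimum is 2.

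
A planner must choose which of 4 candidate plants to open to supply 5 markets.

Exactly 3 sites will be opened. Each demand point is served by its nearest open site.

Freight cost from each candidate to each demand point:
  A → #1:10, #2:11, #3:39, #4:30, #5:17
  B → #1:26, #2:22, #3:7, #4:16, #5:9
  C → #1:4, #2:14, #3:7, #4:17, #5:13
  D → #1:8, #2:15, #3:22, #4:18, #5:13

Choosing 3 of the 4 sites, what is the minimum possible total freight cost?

Open {A, B, C}.
  #1→C 4, #2→A 11, #3→B 7, #4→B 16, #5→B 9  ⇒ total 47.
Compare {B, C, D}: total 50.
Compare {A, B, D}: total 51.
No size-3 selection does better; minimum is 47.

47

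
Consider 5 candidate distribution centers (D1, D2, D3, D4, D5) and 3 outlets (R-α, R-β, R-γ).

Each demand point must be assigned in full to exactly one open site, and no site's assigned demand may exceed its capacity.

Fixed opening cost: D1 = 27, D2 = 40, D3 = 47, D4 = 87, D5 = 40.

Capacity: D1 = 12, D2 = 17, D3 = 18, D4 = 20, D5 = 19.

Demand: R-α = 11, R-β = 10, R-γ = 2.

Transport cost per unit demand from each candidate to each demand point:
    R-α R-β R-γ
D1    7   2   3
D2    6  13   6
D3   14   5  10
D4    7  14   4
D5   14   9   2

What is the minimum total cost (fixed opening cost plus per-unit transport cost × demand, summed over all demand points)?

159

Open {D1, D2}; cheapest assignment that respects the capacities:
  D1 (cap 12, load 12): R-β, R-γ — cost 10×2 + 2×3 = 26
  D2 (cap 17, load 11): R-α — cost 11×6 = 66
  Shipping 92, fixed 67 → total 159.
  Any other capacity-feasible assignment to {D1, D2} ships for at least 92.
Compare {D1, D2, D5}: its best feasible assignment gives total 197.
Compare {D1, D2, D3}: its best feasible assignment gives total 206.
Every other set of open sites that can feasibly serve all demand totals ≥ 197 even under its best assignment. Minimum: 159.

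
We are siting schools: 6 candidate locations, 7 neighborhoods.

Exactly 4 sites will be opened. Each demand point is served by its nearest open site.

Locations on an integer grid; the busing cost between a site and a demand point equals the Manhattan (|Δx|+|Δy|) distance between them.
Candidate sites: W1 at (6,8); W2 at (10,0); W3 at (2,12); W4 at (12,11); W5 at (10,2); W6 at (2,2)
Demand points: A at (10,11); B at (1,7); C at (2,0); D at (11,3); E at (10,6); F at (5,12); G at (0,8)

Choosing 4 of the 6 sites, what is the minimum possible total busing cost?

25

Open {W3, W4, W5, W6}.
  A→W4 2, B→W3 6, C→W6 2, D→W5 2, E→W5 4, F→W3 3, G→W3 6  ⇒ total 25.
Compare {W1, W4, W5, W6}: total 27.
Compare {W2, W3, W4, W6}: total 29.
No size-4 selection does better; minimum is 25.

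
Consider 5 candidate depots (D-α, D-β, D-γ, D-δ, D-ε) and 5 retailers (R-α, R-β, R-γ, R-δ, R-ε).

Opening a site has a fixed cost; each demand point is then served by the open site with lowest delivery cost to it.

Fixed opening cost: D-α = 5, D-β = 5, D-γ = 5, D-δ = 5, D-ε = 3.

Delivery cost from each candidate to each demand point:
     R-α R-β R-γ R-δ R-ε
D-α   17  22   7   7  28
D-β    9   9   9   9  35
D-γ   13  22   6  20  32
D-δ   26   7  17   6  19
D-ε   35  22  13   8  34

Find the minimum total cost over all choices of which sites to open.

Open {D-β, D-δ}: assign each demand point to its cheapest open site.
  R-α→D-β 9, R-β→D-δ 7, R-γ→D-β 9, R-δ→D-δ 6, R-ε→D-δ 19
  delivery cost 50, fixed 10 → total 60.
Compare {D-γ, D-δ}: delivery cost 51 + fixed 10 = 61.
Compare {D-β, D-γ, D-δ}: delivery cost 47 + fixed 15 = 62.
Compare {D-α, D-β, D-δ}: delivery cost 48 + fixed 15 = 63.
All other subsets cost ≥ 61. Minimum total cost: 60.

60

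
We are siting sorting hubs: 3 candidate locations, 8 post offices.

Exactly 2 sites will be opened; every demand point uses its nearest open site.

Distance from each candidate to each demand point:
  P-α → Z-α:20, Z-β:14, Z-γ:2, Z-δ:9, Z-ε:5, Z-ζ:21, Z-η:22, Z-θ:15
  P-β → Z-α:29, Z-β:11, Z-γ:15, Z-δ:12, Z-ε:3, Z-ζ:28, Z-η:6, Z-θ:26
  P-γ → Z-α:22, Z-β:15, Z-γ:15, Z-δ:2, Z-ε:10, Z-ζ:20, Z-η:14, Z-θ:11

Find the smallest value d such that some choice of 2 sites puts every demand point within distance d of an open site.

Open {P-α, P-γ}.
  Farthest demand point is Z-α at distance 20 (to P-α); all others are ≤ 20.
With {P-α, P-β} the worst case is 21.
With {P-β, P-γ} the worst case is 22.
No size-2 selection achieves below 20.

20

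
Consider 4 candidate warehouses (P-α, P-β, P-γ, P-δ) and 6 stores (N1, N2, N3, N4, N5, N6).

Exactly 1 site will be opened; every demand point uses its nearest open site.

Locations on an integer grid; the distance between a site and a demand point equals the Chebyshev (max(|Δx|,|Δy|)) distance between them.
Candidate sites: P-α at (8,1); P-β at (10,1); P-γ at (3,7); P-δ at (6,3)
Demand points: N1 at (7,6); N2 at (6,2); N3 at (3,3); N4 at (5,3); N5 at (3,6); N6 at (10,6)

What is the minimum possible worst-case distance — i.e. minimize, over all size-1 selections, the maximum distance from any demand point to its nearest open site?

4

Open {P-δ}.
  Farthest demand point is N6 at distance 4 (to P-δ); all others are ≤ 4.
With {P-α} the worst case is 5.
With {P-β} the worst case is 7.
No size-1 selection achieves below 4.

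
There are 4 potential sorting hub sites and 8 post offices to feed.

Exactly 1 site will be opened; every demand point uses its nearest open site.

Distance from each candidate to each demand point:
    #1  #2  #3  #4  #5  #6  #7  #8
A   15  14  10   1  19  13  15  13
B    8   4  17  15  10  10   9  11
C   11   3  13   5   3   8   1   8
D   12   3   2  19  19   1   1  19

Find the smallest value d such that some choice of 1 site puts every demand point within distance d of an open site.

13

Open {C}.
  Farthest demand point is #3 at distance 13 (to C); all others are ≤ 13.
With {B} the worst case is 17.
With {A} the worst case is 19.
No size-1 selection achieves below 13.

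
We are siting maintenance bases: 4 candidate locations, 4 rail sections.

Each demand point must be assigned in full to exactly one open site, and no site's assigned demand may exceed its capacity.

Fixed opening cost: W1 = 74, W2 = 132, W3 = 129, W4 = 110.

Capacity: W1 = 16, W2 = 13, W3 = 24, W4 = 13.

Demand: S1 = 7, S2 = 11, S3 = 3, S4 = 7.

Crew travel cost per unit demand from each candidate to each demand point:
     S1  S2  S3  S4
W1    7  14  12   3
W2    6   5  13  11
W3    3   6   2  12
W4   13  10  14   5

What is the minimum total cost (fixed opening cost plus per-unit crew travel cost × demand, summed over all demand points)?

317

Open {W1, W3}; cheapest assignment that respects the capacities:
  W1 (cap 16, load 7): S4 — cost 7×3 = 21
  W3 (cap 24, load 21): S1, S2, S3 — cost 7×3 + 11×6 + 3×2 = 93
  Shipping 114, fixed 203 → total 317.
  Any other capacity-feasible assignment to {W1, W3} ships for at least 114.
Compare {W3, W4}: its best feasible assignment gives total 367.
Compare {W2, W3}: its best feasible assignment gives total 427.
Every other set of open sites that can feasibly serve all demand totals ≥ 367 even under its best assignment. Minimum: 317.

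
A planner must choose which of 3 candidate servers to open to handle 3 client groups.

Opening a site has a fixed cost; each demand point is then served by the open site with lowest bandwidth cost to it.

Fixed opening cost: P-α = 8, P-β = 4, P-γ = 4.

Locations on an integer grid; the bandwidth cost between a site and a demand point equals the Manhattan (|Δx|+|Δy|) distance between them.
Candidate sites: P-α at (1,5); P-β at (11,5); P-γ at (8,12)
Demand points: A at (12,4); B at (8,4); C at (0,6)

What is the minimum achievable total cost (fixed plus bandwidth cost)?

Open {P-α, P-β}: assign each demand point to its cheapest open site.
  A→P-β 2, B→P-β 4, C→P-α 2
  bandwidth cost 8, fixed 12 → total 20.
Compare {P-β}: bandwidth cost 18 + fixed 4 = 22.
Compare {P-α, P-β, P-γ}: bandwidth cost 8 + fixed 16 = 24.
Compare {P-β, P-γ}: bandwidth cost 18 + fixed 8 = 26.
All other subsets cost ≥ 22. Minimum total cost: 20.

20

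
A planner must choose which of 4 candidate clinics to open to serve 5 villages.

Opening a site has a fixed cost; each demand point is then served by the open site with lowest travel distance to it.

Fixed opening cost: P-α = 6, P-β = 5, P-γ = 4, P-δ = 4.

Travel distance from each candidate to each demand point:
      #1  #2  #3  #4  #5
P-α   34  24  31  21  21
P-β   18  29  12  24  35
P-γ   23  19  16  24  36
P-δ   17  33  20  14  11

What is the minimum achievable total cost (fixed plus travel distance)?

Open {P-γ, P-δ}: assign each demand point to its cheapest open site.
  #1→P-δ 17, #2→P-γ 19, #3→P-γ 16, #4→P-δ 14, #5→P-δ 11
  travel distance 77, fixed 8 → total 85.
Compare {P-β, P-γ, P-δ}: travel distance 73 + fixed 13 = 86.
Compare {P-α, P-γ, P-δ}: travel distance 77 + fixed 14 = 91.
Compare {P-β, P-δ}: travel distance 83 + fixed 9 = 92.
All other subsets cost ≥ 86. Minimum total cost: 85.

85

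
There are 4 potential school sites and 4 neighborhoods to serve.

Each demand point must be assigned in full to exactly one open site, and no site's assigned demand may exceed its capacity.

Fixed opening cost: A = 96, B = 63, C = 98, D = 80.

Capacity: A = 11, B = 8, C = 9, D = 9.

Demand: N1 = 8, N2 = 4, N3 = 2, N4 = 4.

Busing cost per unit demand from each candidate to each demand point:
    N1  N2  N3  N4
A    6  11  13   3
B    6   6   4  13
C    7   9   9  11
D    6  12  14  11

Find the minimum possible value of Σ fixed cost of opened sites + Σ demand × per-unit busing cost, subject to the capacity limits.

289

Open {A, B}; cheapest assignment that respects the capacities:
  A (cap 11, load 10): N2, N3, N4 — cost 4×11 + 2×13 + 4×3 = 82
  B (cap 8, load 8): N1 — cost 8×6 = 48
  Shipping 130, fixed 159 → total 289.
  Any other capacity-feasible assignment to {A, B} ships for at least 130.
Compare {A, D}: its best feasible assignment gives total 306.
Compare {A, B, D}: its best feasible assignment gives total 331.
Every other set of open sites that can feasibly serve all demand totals ≥ 306 even under its best assignment. Minimum: 289.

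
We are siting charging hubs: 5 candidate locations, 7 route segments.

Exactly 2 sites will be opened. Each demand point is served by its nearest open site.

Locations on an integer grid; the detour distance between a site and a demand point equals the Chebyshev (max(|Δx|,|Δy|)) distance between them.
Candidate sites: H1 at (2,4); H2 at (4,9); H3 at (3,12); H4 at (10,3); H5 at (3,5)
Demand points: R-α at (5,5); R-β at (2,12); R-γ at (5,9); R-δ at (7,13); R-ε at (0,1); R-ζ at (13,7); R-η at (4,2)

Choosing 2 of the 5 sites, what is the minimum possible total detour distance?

25

Open {H1, H2}.
  R-α→H1 3, R-β→H2 3, R-γ→H2 1, R-δ→H2 4, R-ε→H1 3, R-ζ→H2 9, R-η→H1 2  ⇒ total 25.
Compare {H1, H3}: total 26.
Compare {H2, H5}: total 26.
No size-2 selection does better; minimum is 25.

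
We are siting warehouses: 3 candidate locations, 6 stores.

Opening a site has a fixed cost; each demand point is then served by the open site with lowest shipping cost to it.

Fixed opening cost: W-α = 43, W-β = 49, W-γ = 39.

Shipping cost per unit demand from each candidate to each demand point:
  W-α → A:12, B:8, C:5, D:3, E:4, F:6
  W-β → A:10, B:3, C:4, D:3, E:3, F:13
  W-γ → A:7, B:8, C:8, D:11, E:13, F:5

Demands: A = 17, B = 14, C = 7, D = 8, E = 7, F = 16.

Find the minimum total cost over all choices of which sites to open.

Open {W-β, W-γ}: assign each demand point to its cheapest open site.
  A→W-γ 17×7=119, B→W-β 14×3=42, C→W-β 7×4=28, D→W-β 8×3=24, E→W-β 7×3=21, F→W-γ 16×5=80
  shipping cost 314, fixed 88 → total 402.
Compare {W-α, W-β, W-γ}: shipping cost 314 + fixed 131 = 445.
Compare {W-α, W-β}: shipping cost 381 + fixed 92 = 473.
Compare {W-α, W-γ}: shipping cost 398 + fixed 82 = 480.
All other subsets cost ≥ 445. Minimum total cost: 402.

402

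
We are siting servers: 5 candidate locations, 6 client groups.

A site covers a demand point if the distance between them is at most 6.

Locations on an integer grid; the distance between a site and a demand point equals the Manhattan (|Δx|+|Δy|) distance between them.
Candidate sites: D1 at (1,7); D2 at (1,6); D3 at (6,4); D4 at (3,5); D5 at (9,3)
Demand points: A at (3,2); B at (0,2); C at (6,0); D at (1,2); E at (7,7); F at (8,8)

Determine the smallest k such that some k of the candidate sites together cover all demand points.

Coverage sets (demand points within 6 of each site):
  D1: {B, D, E}
  D2: {A, B, D}
  D3: {A, C, E, F}
  D4: {A, B, D, E}
  D5: {C, E, F}
No single site covers all 6 demand points.
But {D1, D3} covers everything, so the minimum is 2.

2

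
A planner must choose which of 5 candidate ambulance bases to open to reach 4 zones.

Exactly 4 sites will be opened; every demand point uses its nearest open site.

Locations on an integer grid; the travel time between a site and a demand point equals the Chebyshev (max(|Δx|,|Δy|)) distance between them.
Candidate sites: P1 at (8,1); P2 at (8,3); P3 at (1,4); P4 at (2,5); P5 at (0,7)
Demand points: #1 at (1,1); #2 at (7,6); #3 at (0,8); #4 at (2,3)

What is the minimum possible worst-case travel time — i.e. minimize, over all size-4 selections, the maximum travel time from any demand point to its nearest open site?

3

Open {P1, P2, P3, P4}.
  Farthest demand point is #1 at travel time 3 (to P3); all others are ≤ 3.
With {P1, P2, P3, P5} the worst case is 3.
With {P2, P3, P4, P5} the worst case is 3.
No size-4 selection achieves below 3.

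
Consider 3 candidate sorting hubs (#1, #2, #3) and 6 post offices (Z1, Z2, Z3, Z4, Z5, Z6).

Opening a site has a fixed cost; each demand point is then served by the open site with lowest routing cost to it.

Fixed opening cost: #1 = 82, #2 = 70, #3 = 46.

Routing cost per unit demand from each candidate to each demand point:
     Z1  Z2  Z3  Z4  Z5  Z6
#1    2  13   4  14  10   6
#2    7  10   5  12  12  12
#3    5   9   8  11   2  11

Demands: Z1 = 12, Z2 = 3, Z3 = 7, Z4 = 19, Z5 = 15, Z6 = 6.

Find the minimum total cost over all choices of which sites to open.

482

Open {#1, #3}: assign each demand point to its cheapest open site.
  Z1→#1 12×2=24, Z2→#3 3×9=27, Z3→#1 7×4=28, Z4→#3 19×11=209, Z5→#3 15×2=30, Z6→#1 6×6=36
  routing cost 354, fixed 128 → total 482.
Compare {#3}: routing cost 448 + fixed 46 = 494.
Compare {#2, #3}: routing cost 427 + fixed 116 = 543.
Compare {#1, #2, #3}: routing cost 354 + fixed 198 = 552.
All other subsets cost ≥ 494. Minimum total cost: 482.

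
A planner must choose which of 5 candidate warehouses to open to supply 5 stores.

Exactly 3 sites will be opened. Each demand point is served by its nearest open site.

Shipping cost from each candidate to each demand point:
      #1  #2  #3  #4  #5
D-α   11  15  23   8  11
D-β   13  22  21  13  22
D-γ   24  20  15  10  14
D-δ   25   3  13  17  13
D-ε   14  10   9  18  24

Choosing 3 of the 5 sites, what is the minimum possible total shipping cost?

Open {D-α, D-δ, D-ε}.
  #1→D-α 11, #2→D-δ 3, #3→D-ε 9, #4→D-α 8, #5→D-α 11  ⇒ total 42.
Compare {D-α, D-β, D-δ}: total 46.
Compare {D-α, D-γ, D-δ}: total 46.
No size-3 selection does better; minimum is 42.

42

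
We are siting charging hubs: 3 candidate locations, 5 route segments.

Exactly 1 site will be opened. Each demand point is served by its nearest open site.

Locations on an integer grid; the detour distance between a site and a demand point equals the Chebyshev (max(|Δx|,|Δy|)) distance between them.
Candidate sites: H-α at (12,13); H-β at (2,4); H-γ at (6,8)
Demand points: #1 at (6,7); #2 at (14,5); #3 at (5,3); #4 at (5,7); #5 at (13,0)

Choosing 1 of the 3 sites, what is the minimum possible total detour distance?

Open {H-γ}.
  #1→H-γ 1, #2→H-γ 8, #3→H-γ 5, #4→H-γ 1, #5→H-γ 8  ⇒ total 23.
Compare {H-β}: total 33.
Compare {H-α}: total 44.

23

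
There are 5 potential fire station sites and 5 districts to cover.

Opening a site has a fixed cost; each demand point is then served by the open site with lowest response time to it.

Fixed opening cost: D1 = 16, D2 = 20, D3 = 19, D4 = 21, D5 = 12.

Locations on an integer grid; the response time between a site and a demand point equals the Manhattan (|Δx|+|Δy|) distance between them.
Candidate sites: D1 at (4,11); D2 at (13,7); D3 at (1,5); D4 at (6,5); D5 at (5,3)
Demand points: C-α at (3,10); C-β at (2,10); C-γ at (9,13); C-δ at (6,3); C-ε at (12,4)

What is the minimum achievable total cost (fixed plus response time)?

49

Open {D1, D5}: assign each demand point to its cheapest open site.
  C-α→D1 2, C-β→D1 3, C-γ→D1 7, C-δ→D5 1, C-ε→D5 8
  response time 21, fixed 28 → total 49.
Compare {D1}: response time 37 + fixed 16 = 53.
Compare {D5}: response time 42 + fixed 12 = 54.
Compare {D4}: response time 37 + fixed 21 = 58.
All other subsets cost ≥ 53. Minimum total cost: 49.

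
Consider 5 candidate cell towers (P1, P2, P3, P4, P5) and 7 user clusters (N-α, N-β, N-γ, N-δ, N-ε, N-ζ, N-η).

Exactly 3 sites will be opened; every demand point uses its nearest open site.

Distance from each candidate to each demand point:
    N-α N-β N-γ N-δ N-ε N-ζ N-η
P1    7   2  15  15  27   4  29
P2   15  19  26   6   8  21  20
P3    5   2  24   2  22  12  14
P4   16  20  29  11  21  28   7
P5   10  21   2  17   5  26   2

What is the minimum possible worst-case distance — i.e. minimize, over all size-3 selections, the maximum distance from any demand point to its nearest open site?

5

Open {P1, P3, P5}.
  Farthest demand point is N-α at distance 5 (to P3); all others are ≤ 5.
With {P1, P2, P5} the worst case is 7.
With {P1, P4, P5} the worst case is 11.
No size-3 selection achieves below 5.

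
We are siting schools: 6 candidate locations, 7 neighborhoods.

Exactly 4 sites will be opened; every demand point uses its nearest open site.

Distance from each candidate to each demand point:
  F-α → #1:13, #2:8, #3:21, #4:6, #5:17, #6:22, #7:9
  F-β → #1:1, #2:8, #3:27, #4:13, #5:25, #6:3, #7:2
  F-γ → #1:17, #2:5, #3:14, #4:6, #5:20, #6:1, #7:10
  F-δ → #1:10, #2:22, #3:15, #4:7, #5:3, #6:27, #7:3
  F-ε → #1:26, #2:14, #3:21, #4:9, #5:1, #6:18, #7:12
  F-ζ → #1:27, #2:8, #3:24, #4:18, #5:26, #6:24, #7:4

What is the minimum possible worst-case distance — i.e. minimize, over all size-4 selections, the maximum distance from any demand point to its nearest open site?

14

Open {F-α, F-β, F-γ, F-δ}.
  Farthest demand point is #3 at distance 14 (to F-γ); all others are ≤ 14.
With {F-α, F-β, F-γ, F-ε} the worst case is 14.
With {F-α, F-γ, F-δ, F-ε} the worst case is 14.
No size-4 selection achieves below 14.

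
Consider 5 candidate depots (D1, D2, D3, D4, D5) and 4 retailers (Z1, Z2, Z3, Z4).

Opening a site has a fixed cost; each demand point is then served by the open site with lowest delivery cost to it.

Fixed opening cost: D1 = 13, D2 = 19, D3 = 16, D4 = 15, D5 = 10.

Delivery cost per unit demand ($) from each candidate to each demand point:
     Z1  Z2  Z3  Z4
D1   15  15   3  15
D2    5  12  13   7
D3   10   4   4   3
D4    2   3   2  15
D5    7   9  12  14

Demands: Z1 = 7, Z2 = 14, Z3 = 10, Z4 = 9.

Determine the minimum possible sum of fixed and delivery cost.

Open {D3, D4}: assign each demand point to its cheapest open site.
  Z1→D4 7×2=14, Z2→D4 14×3=42, Z3→D4 10×2=20, Z4→D3 9×3=27
  delivery cost 103, fixed 31 → total 134.
Compare {D3, D4, D5}: delivery cost 103 + fixed 41 = 144.
Compare {D1, D3, D4}: delivery cost 103 + fixed 44 = 147.
Compare {D2, D3, D4}: delivery cost 103 + fixed 50 = 153.
All other subsets cost ≥ 144. Minimum total cost: 134.

134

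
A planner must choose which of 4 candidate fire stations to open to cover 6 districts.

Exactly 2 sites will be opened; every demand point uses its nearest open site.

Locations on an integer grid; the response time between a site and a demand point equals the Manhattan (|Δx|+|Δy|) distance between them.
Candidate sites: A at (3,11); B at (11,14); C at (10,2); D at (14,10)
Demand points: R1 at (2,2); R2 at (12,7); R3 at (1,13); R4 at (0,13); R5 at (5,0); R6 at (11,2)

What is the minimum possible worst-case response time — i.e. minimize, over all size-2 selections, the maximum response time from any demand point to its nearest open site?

8

Open {A, C}.
  Farthest demand point is R1 at response time 8 (to C); all others are ≤ 8.
With {B, C} the worst case is 12.
With {A, B} the worst case is 13.
No size-2 selection achieves below 8.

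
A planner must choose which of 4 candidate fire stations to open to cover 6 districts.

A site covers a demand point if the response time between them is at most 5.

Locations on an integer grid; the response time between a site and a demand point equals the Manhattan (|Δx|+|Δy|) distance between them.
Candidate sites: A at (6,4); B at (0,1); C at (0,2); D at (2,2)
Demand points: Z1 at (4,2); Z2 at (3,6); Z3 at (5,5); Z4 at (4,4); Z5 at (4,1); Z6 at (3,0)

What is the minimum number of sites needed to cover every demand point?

Coverage sets (demand points within 5 of each site):
  A: {Z1, Z2, Z3, Z4, Z5}
  B: {Z1, Z5, Z6}
  C: {Z1, Z5, Z6}
  D: {Z1, Z2, Z4, Z5, Z6}
No single site covers all 6 demand points.
But {A, B} covers everything, so the minimum is 2.

2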